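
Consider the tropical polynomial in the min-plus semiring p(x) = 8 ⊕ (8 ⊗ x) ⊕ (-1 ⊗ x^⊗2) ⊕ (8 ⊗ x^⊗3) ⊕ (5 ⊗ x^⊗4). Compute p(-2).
p(-2) = -5

A tropical monomial a ⊗ x^⊗i evaluates to a + i · x. Evaluating each term at x = -2:
  Term 0 contributes 8 + 0 · -2 = 8
  Term 1 contributes 8 + 1 · -2 = 6
  Term 2 contributes -1 + 2 · -2 = -5
  Term 3 contributes 8 + 3 · -2 = 2
  Term 4 contributes 5 + 4 · -2 = -3
p(-2) = ⊕ of these = min[8, 6, -5, 2, -3] = -5.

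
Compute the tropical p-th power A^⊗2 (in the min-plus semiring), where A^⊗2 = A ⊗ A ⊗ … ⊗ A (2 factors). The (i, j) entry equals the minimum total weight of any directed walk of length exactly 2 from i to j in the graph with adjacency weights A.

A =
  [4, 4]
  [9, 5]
A^⊗2 =
  [8, 8]
  [13, 10]

Each entry (A^⊗2)_ij equals the minimum over all length-2 walks i = v_0 → v_1 → … → v_2 = j of Σ_t A[v_t][v_{t+1}]. For example, for (i, j) = (0, 1) we minimise over 2 possible intermediate vertex sequences; the minimum is 8, attained along the walk 0 → 0 → 1.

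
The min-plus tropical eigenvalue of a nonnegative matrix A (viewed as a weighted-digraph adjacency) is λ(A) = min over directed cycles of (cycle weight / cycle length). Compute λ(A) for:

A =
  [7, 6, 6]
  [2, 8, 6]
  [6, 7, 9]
λ(A) = 4

Enumerate directed cycles and compute their means (weight / length). Sample:
  cycle 0 → 0: weight = 7, length = 1, mean = 7/1 ≈ 7.000
  cycle 1 → 1: weight = 8, length = 1, mean = 8/1 ≈ 8.000
  cycle 2 → 2: weight = 9, length = 1, mean = 9/1 ≈ 9.000
  cycle 0 → 1 → 0: weight = 8, length = 2, mean = 8/2 ≈ 4.000
  cycle 0 → 2 → 0: weight = 12, length = 2, mean = 12/2 ≈ 6.000
  cycle 1 → 0 → 1: weight = 8, length = 2, mean = 8/2 ≈ 4.000
Minimum mean = 4.000, attained e.g. along the cycle 0 → 1 → 0 with weight 8 and length 2. So λ(A) = 8/2 = 4.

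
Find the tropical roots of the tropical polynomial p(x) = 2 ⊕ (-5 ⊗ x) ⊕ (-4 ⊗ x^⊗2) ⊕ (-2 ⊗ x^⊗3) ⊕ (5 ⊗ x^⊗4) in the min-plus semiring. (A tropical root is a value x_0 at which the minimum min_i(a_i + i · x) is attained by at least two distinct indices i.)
Roots: {-7, -2, -1, 7}

Each tropical root is a break point of the lower envelope of the lines y = a_i + i · x (there are 5 lines, with slopes 0, 1, ..., 4). Only the lines that attain the minimum somewhere contribute to roots; other lines are dominated. Here the surviving (envelope) indices are i = 4, i = 3, i = 2, i = 1, i = 0.
Intersections between consecutive envelope lines give the roots: for adjacent envelope indices i < j the intersection is x = (a_i − a_j) / (j − i). Reading off the sorted break points: {-7, -2, -1, 7}.
Verification: at each break x_0, at least two indices attain the minimum of min_i(a_i + i · x_0).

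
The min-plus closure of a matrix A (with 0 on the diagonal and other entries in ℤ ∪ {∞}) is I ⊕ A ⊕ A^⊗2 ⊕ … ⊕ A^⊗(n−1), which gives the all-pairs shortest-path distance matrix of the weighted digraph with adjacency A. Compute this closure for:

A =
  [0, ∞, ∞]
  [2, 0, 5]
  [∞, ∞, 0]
Closure =
  [0, ∞, ∞]
  [2, 0, 5]
  [∞, ∞, 0]

This is the Floyd-Warshall all-pairs shortest-path computation. For each intermediate vertex k = 0, 1, …, 2, update dist[i][j] ← min(dist[i][j], dist[i][k] + dist[k][j]). The final matrix gives, for each (i, j), the minimum total weight of any directed path from i to j (possibly empty when i = j).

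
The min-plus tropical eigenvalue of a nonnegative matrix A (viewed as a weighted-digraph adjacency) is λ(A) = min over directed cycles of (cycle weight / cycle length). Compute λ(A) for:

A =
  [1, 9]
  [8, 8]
λ(A) = 1

Enumerate directed cycles and compute their means (weight / length). Sample:
  cycle 0 → 0: weight = 1, length = 1, mean = 1/1 ≈ 1.000
  cycle 1 → 1: weight = 8, length = 1, mean = 8/1 ≈ 8.000
  cycle 0 → 1 → 0: weight = 17, length = 2, mean = 17/2 ≈ 8.500
  cycle 1 → 0 → 1: weight = 17, length = 2, mean = 17/2 ≈ 8.500
Minimum mean = 1.000, attained e.g. along the cycle 0 → 0 with weight 1 and length 1. So λ(A) = 1/1 = 1.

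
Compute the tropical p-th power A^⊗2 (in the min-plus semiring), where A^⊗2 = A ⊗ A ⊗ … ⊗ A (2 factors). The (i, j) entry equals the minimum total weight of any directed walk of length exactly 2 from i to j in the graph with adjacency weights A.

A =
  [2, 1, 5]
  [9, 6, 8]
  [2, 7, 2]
A^⊗2 =
  [4, 3, 7]
  [10, 10, 10]
  [4, 3, 4]

Each entry (A^⊗2)_ij equals the minimum over all length-2 walks i = v_0 → v_1 → … → v_2 = j of Σ_t A[v_t][v_{t+1}]. For example, for (i, j) = (0, 2) we minimise over 3 possible intermediate vertex sequences; the minimum is 7, attained along the walk 0 → 0 → 2.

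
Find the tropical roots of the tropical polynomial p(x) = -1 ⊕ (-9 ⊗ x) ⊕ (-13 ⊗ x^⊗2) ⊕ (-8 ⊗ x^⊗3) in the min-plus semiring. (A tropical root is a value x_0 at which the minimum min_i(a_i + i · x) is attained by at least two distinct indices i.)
Roots: {-5, 4, 8}

Each tropical root is a break point of the lower envelope of the lines y = a_i + i · x (there are 4 lines, with slopes 0, 1, ..., 3). Only the lines that attain the minimum somewhere contribute to roots; other lines are dominated. Here the surviving (envelope) indices are i = 3, i = 2, i = 1, i = 0.
Intersections between consecutive envelope lines give the roots: for adjacent envelope indices i < j the intersection is x = (a_i − a_j) / (j − i). Reading off the sorted break points: {-5, 4, 8}.
Verification: at each break x_0, at least two indices attain the minimum of min_i(a_i + i · x_0).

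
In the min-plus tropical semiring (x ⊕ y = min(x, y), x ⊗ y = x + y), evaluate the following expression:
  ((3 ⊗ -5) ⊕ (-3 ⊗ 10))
((3 ⊗ -5) ⊕ (-3 ⊗ 10)) = -2

Expand innermost to outermost. Recall ⊕ takes the minimum of its arguments and ⊗ takes their sum. Working out the expression ((3 ⊗ -5) ⊕ (-3 ⊗ 10)) gives -2.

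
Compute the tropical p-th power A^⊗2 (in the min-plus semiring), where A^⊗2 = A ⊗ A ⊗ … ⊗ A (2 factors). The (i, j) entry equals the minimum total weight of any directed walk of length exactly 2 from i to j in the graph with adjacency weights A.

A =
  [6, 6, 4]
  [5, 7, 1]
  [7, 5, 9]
A^⊗2 =
  [11, 9, 7]
  [8, 6, 8]
  [10, 12, 6]

Each entry (A^⊗2)_ij equals the minimum over all length-2 walks i = v_0 → v_1 → … → v_2 = j of Σ_t A[v_t][v_{t+1}]. For example, for (i, j) = (0, 2) we minimise over 3 possible intermediate vertex sequences; the minimum is 7, attained along the walk 0 → 1 → 2.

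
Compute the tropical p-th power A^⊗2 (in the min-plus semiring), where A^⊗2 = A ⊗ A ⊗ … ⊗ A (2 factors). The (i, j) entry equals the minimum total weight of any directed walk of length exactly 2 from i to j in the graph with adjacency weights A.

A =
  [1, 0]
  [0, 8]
A^⊗2 =
  [0, 1]
  [1, 0]

Each entry (A^⊗2)_ij equals the minimum over all length-2 walks i = v_0 → v_1 → … → v_2 = j of Σ_t A[v_t][v_{t+1}]. For example, for (i, j) = (0, 1) we minimise over 2 possible intermediate vertex sequences; the minimum is 1, attained along the walk 0 → 0 → 1.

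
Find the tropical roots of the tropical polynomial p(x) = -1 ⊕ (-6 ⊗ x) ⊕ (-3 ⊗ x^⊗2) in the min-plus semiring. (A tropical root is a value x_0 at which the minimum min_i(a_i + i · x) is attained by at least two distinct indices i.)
Roots: {-3, 5}

Each tropical root is a break point of the lower envelope of the lines y = a_i + i · x (there are 3 lines, with slopes 0, 1, ..., 2). Only the lines that attain the minimum somewhere contribute to roots; other lines are dominated. Here the surviving (envelope) indices are i = 2, i = 1, i = 0.
Intersections between consecutive envelope lines give the roots: for adjacent envelope indices i < j the intersection is x = (a_i − a_j) / (j − i). Reading off the sorted break points: {-3, 5}.
Verification: at each break x_0, at least two indices attain the minimum of min_i(a_i + i · x_0).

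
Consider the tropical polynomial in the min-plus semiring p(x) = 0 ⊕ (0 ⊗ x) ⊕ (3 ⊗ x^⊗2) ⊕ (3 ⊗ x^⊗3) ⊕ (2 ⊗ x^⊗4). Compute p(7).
p(7) = 0

A tropical monomial a ⊗ x^⊗i evaluates to a + i · x. Evaluating each term at x = 7:
  Term 0 contributes 0 + 0 · 7 = 0
  Term 1 contributes 0 + 1 · 7 = 7
  Term 2 contributes 3 + 2 · 7 = 17
  Term 3 contributes 3 + 3 · 7 = 24
  Term 4 contributes 2 + 4 · 7 = 30
p(7) = ⊕ of these = min[0, 7, 17, 24, 30] = 0.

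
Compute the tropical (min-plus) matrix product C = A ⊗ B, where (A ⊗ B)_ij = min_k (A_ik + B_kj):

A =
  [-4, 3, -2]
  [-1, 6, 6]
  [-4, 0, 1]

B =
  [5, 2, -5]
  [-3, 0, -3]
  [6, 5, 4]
A ⊗ B =
  [0, -2, -9]
  [3, 1, -6]
  [-3, -2, -9]

Apply the min-plus product entry-by-entry:
  C[0][0] = min over k of (A[0][0] + B[0][0] = -4 + 5 = 1, A[0][1] + B[1][0] = 3 + -3 = 0, A[0][2] + B[2][0] = -2 + 6 = 4) = 0 (attained at k = 1)
  C[0][1] = min over k of (A[0][0] + B[0][1] = -4 + 2 = -2, A[0][1] + B[1][1] = 3 + 0 = 3, A[0][2] + B[2][1] = -2 + 5 = 3) = -2 (attained at k = 0)
  C[0][2] = min over k of (A[0][0] + B[0][2] = -4 + -5 = -9, A[0][1] + B[1][2] = 3 + -3 = 0, A[0][2] + B[2][2] = -2 + 4 = 2) = -9 (attained at k = 0)
  C[1][0] = min over k of (A[1][0] + B[0][0] = -1 + 5 = 4, A[1][1] + B[1][0] = 6 + -3 = 3, A[1][2] + B[2][0] = 6 + 6 = 12) = 3 (attained at k = 1)
  C[1][1] = min over k of (A[1][0] + B[0][1] = -1 + 2 = 1, A[1][1] + B[1][1] = 6 + 0 = 6, A[1][2] + B[2][1] = 6 + 5 = 11) = 1 (attained at k = 0)
  C[1][2] = min over k of (A[1][0] + B[0][2] = -1 + -5 = -6, A[1][1] + B[1][2] = 6 + -3 = 3, A[1][2] + B[2][2] = 6 + 4 = 10) = -6 (attained at k = 0)
  C[2][0] = min over k of (A[2][0] + B[0][0] = -4 + 5 = 1, A[2][1] + B[1][0] = 0 + -3 = -3, A[2][2] + B[2][0] = 1 + 6 = 7) = -3 (attained at k = 1)
  C[2][1] = min over k of (A[2][0] + B[0][1] = -4 + 2 = -2, A[2][1] + B[1][1] = 0 + 0 = 0, A[2][2] + B[2][1] = 1 + 5 = 6) = -2 (attained at k = 0)
  C[2][2] = min over k of (A[2][0] + B[0][2] = -4 + -5 = -9, A[2][1] + B[1][2] = 0 + -3 = -3, A[2][2] + B[2][2] = 1 + 4 = 5) = -9 (attained at k = 0)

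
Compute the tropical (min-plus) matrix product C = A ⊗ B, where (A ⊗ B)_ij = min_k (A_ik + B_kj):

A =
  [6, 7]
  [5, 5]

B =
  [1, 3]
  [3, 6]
A ⊗ B =
  [7, 9]
  [6, 8]

Apply the min-plus product entry-by-entry:
  C[0][0] = min over k of (A[0][0] + B[0][0] = 6 + 1 = 7, A[0][1] + B[1][0] = 7 + 3 = 10) = 7 (attained at k = 0)
  C[0][1] = min over k of (A[0][0] + B[0][1] = 6 + 3 = 9, A[0][1] + B[1][1] = 7 + 6 = 13) = 9 (attained at k = 0)
  C[1][0] = min over k of (A[1][0] + B[0][0] = 5 + 1 = 6, A[1][1] + B[1][0] = 5 + 3 = 8) = 6 (attained at k = 0)
  C[1][1] = min over k of (A[1][0] + B[0][1] = 5 + 3 = 8, A[1][1] + B[1][1] = 5 + 6 = 11) = 8 (attained at k = 0)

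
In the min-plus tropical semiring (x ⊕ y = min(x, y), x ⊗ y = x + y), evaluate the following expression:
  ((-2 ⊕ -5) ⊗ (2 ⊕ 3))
((-2 ⊕ -5) ⊗ (2 ⊕ 3)) = -3

Expand innermost to outermost. Recall ⊕ takes the minimum of its arguments and ⊗ takes their sum. Working out the expression ((-2 ⊕ -5) ⊗ (2 ⊕ 3)) gives -3.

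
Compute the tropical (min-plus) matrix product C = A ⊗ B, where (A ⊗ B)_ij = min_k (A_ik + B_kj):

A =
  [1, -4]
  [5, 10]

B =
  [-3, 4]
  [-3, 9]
A ⊗ B =
  [-7, 5]
  [2, 9]

Apply the min-plus product entry-by-entry:
  C[0][0] = min over k of (A[0][0] + B[0][0] = 1 + -3 = -2, A[0][1] + B[1][0] = -4 + -3 = -7) = -7 (attained at k = 1)
  C[0][1] = min over k of (A[0][0] + B[0][1] = 1 + 4 = 5, A[0][1] + B[1][1] = -4 + 9 = 5) = 5 (attained at k = 0)
  C[1][0] = min over k of (A[1][0] + B[0][0] = 5 + -3 = 2, A[1][1] + B[1][0] = 10 + -3 = 7) = 2 (attained at k = 0)
  C[1][1] = min over k of (A[1][0] + B[0][1] = 5 + 4 = 9, A[1][1] + B[1][1] = 10 + 9 = 19) = 9 (attained at k = 0)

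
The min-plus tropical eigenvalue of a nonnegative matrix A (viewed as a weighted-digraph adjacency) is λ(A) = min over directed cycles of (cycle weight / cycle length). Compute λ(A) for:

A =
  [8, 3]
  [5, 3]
λ(A) = 3

Enumerate directed cycles and compute their means (weight / length). Sample:
  cycle 0 → 0: weight = 8, length = 1, mean = 8/1 ≈ 8.000
  cycle 1 → 1: weight = 3, length = 1, mean = 3/1 ≈ 3.000
  cycle 0 → 1 → 0: weight = 8, length = 2, mean = 8/2 ≈ 4.000
  cycle 1 → 0 → 1: weight = 8, length = 2, mean = 8/2 ≈ 4.000
Minimum mean = 3.000, attained e.g. along the cycle 1 → 1 with weight 3 and length 1. So λ(A) = 3/1 = 3.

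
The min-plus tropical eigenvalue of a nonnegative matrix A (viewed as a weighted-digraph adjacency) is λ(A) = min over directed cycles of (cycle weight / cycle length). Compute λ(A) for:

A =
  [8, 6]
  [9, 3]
λ(A) = 3

Enumerate directed cycles and compute their means (weight / length). Sample:
  cycle 0 → 0: weight = 8, length = 1, mean = 8/1 ≈ 8.000
  cycle 1 → 1: weight = 3, length = 1, mean = 3/1 ≈ 3.000
  cycle 0 → 1 → 0: weight = 15, length = 2, mean = 15/2 ≈ 7.500
  cycle 1 → 0 → 1: weight = 15, length = 2, mean = 15/2 ≈ 7.500
Minimum mean = 3.000, attained e.g. along the cycle 1 → 1 with weight 3 and length 1. So λ(A) = 3/1 = 3.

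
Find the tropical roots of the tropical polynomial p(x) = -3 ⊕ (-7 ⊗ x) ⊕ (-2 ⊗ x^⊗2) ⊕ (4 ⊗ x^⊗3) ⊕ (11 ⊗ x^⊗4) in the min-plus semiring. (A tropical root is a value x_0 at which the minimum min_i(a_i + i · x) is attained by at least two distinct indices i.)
Roots: {-7, -6, -5, 4}

Each tropical root is a break point of the lower envelope of the lines y = a_i + i · x (there are 5 lines, with slopes 0, 1, ..., 4). Only the lines that attain the minimum somewhere contribute to roots; other lines are dominated. Here the surviving (envelope) indices are i = 4, i = 3, i = 2, i = 1, i = 0.
Intersections between consecutive envelope lines give the roots: for adjacent envelope indices i < j the intersection is x = (a_i − a_j) / (j − i). Reading off the sorted break points: {-7, -6, -5, 4}.
Verification: at each break x_0, at least two indices attain the minimum of min_i(a_i + i · x_0).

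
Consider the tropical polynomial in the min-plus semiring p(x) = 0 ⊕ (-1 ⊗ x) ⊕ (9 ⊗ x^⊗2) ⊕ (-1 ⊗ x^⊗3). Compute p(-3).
p(-3) = -10

A tropical monomial a ⊗ x^⊗i evaluates to a + i · x. Evaluating each term at x = -3:
  Term 0 contributes 0 + 0 · -3 = 0
  Term 1 contributes -1 + 1 · -3 = -4
  Term 2 contributes 9 + 2 · -3 = 3
  Term 3 contributes -1 + 3 · -3 = -10
p(-3) = ⊕ of these = min[0, -4, 3, -10] = -10.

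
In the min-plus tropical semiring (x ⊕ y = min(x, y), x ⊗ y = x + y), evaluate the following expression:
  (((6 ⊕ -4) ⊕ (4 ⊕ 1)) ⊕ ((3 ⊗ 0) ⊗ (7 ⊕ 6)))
(((6 ⊕ -4) ⊕ (4 ⊕ 1)) ⊕ ((3 ⊗ 0) ⊗ (7 ⊕ 6))) = -4

Expand innermost to outermost. Recall ⊕ takes the minimum of its arguments and ⊗ takes their sum. Working out the expression (((6 ⊕ -4) ⊕ (4 ⊕ 1)) ⊕ ((3 ⊗ 0) ⊗ (7 ⊕ 6))) gives -4.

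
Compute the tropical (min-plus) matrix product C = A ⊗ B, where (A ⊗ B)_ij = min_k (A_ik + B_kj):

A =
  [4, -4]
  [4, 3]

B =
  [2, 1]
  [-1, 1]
A ⊗ B =
  [-5, -3]
  [2, 4]

Apply the min-plus product entry-by-entry:
  C[0][0] = min over k of (A[0][0] + B[0][0] = 4 + 2 = 6, A[0][1] + B[1][0] = -4 + -1 = -5) = -5 (attained at k = 1)
  C[0][1] = min over k of (A[0][0] + B[0][1] = 4 + 1 = 5, A[0][1] + B[1][1] = -4 + 1 = -3) = -3 (attained at k = 1)
  C[1][0] = min over k of (A[1][0] + B[0][0] = 4 + 2 = 6, A[1][1] + B[1][0] = 3 + -1 = 2) = 2 (attained at k = 1)
  C[1][1] = min over k of (A[1][0] + B[0][1] = 4 + 1 = 5, A[1][1] + B[1][1] = 3 + 1 = 4) = 4 (attained at k = 1)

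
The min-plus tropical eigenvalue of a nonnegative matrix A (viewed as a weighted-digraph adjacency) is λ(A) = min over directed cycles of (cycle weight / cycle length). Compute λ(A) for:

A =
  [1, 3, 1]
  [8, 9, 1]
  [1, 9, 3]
λ(A) = 1

Enumerate directed cycles and compute their means (weight / length). Sample:
  cycle 0 → 0: weight = 1, length = 1, mean = 1/1 ≈ 1.000
  cycle 1 → 1: weight = 9, length = 1, mean = 9/1 ≈ 9.000
  cycle 2 → 2: weight = 3, length = 1, mean = 3/1 ≈ 3.000
  cycle 0 → 1 → 0: weight = 11, length = 2, mean = 11/2 ≈ 5.500
  cycle 0 → 2 → 0: weight = 2, length = 2, mean = 2/2 ≈ 1.000
  cycle 1 → 0 → 1: weight = 11, length = 2, mean = 11/2 ≈ 5.500
Minimum mean = 1.000, attained e.g. along the cycle 0 → 0 with weight 1 and length 1. So λ(A) = 1/1 = 1.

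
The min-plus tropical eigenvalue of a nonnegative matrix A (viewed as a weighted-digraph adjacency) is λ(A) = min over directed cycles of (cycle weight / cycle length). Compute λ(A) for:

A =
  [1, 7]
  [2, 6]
λ(A) = 1

Enumerate directed cycles and compute their means (weight / length). Sample:
  cycle 0 → 0: weight = 1, length = 1, mean = 1/1 ≈ 1.000
  cycle 1 → 1: weight = 6, length = 1, mean = 6/1 ≈ 6.000
  cycle 0 → 1 → 0: weight = 9, length = 2, mean = 9/2 ≈ 4.500
  cycle 1 → 0 → 1: weight = 9, length = 2, mean = 9/2 ≈ 4.500
Minimum mean = 1.000, attained e.g. along the cycle 0 → 0 with weight 1 and length 1. So λ(A) = 1/1 = 1.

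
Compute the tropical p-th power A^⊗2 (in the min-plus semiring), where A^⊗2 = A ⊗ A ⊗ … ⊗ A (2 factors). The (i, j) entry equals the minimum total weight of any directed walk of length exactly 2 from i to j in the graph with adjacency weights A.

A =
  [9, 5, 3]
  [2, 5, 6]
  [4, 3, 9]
A^⊗2 =
  [7, 6, 11]
  [7, 7, 5]
  [5, 8, 7]

Each entry (A^⊗2)_ij equals the minimum over all length-2 walks i = v_0 → v_1 → … → v_2 = j of Σ_t A[v_t][v_{t+1}]. For example, for (i, j) = (0, 2) we minimise over 3 possible intermediate vertex sequences; the minimum is 11, attained along the walk 0 → 1 → 2.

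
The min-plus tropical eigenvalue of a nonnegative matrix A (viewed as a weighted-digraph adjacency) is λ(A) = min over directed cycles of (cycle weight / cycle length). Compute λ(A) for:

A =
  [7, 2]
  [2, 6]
λ(A) = 2

Enumerate directed cycles and compute their means (weight / length). Sample:
  cycle 0 → 0: weight = 7, length = 1, mean = 7/1 ≈ 7.000
  cycle 1 → 1: weight = 6, length = 1, mean = 6/1 ≈ 6.000
  cycle 0 → 1 → 0: weight = 4, length = 2, mean = 4/2 ≈ 2.000
  cycle 1 → 0 → 1: weight = 4, length = 2, mean = 4/2 ≈ 2.000
Minimum mean = 2.000, attained e.g. along the cycle 0 → 1 → 0 with weight 4 and length 2. So λ(A) = 4/2 = 2.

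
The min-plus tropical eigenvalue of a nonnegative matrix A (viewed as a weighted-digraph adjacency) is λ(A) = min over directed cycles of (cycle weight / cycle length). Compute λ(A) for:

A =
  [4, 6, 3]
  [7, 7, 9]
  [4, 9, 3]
λ(A) = 3

Enumerate directed cycles and compute their means (weight / length). Sample:
  cycle 0 → 0: weight = 4, length = 1, mean = 4/1 ≈ 4.000
  cycle 1 → 1: weight = 7, length = 1, mean = 7/1 ≈ 7.000
  cycle 2 → 2: weight = 3, length = 1, mean = 3/1 ≈ 3.000
  cycle 0 → 1 → 0: weight = 13, length = 2, mean = 13/2 ≈ 6.500
  cycle 0 → 2 → 0: weight = 7, length = 2, mean = 7/2 ≈ 3.500
  cycle 1 → 0 → 1: weight = 13, length = 2, mean = 13/2 ≈ 6.500
Minimum mean = 3.000, attained e.g. along the cycle 2 → 2 with weight 3 and length 1. So λ(A) = 3/1 = 3.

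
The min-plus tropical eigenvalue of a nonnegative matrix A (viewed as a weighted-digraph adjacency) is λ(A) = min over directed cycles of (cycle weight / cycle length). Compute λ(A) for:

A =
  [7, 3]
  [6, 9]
λ(A) = 9/2

Enumerate directed cycles and compute their means (weight / length). Sample:
  cycle 0 → 0: weight = 7, length = 1, mean = 7/1 ≈ 7.000
  cycle 1 → 1: weight = 9, length = 1, mean = 9/1 ≈ 9.000
  cycle 0 → 1 → 0: weight = 9, length = 2, mean = 9/2 ≈ 4.500
  cycle 1 → 0 → 1: weight = 9, length = 2, mean = 9/2 ≈ 4.500
Minimum mean = 4.500, attained e.g. along the cycle 0 → 1 → 0 with weight 9 and length 2. So λ(A) = 9/2 = 9/2.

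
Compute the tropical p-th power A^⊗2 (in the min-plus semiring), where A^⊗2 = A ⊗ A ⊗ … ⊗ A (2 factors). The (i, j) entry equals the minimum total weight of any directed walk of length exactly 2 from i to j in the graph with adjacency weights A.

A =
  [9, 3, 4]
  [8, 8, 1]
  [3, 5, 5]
A^⊗2 =
  [7, 9, 4]
  [4, 6, 6]
  [8, 6, 6]

Each entry (A^⊗2)_ij equals the minimum over all length-2 walks i = v_0 → v_1 → … → v_2 = j of Σ_t A[v_t][v_{t+1}]. For example, for (i, j) = (0, 2) we minimise over 3 possible intermediate vertex sequences; the minimum is 4, attained along the walk 0 → 1 → 2.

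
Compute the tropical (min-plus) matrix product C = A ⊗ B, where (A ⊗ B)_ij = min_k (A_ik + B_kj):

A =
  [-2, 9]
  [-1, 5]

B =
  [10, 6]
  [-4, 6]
A ⊗ B =
  [5, 4]
  [1, 5]

Apply the min-plus product entry-by-entry:
  C[0][0] = min over k of (A[0][0] + B[0][0] = -2 + 10 = 8, A[0][1] + B[1][0] = 9 + -4 = 5) = 5 (attained at k = 1)
  C[0][1] = min over k of (A[0][0] + B[0][1] = -2 + 6 = 4, A[0][1] + B[1][1] = 9 + 6 = 15) = 4 (attained at k = 0)
  C[1][0] = min over k of (A[1][0] + B[0][0] = -1 + 10 = 9, A[1][1] + B[1][0] = 5 + -4 = 1) = 1 (attained at k = 1)
  C[1][1] = min over k of (A[1][0] + B[0][1] = -1 + 6 = 5, A[1][1] + B[1][1] = 5 + 6 = 11) = 5 (attained at k = 0)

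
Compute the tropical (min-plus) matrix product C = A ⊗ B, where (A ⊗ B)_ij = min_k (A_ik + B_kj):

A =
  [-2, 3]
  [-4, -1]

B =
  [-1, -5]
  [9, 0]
A ⊗ B =
  [-3, -7]
  [-5, -9]

Apply the min-plus product entry-by-entry:
  C[0][0] = min over k of (A[0][0] + B[0][0] = -2 + -1 = -3, A[0][1] + B[1][0] = 3 + 9 = 12) = -3 (attained at k = 0)
  C[0][1] = min over k of (A[0][0] + B[0][1] = -2 + -5 = -7, A[0][1] + B[1][1] = 3 + 0 = 3) = -7 (attained at k = 0)
  C[1][0] = min over k of (A[1][0] + B[0][0] = -4 + -1 = -5, A[1][1] + B[1][0] = -1 + 9 = 8) = -5 (attained at k = 0)
  C[1][1] = min over k of (A[1][0] + B[0][1] = -4 + -5 = -9, A[1][1] + B[1][1] = -1 + 0 = -1) = -9 (attained at k = 0)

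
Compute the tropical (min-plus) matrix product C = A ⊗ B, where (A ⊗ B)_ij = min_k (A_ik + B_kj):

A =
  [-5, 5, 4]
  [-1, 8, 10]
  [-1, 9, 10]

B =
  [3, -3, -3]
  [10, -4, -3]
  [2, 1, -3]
A ⊗ B =
  [-2, -8, -8]
  [2, -4, -4]
  [2, -4, -4]

Apply the min-plus product entry-by-entry:
  C[0][0] = min over k of (A[0][0] + B[0][0] = -5 + 3 = -2, A[0][1] + B[1][0] = 5 + 10 = 15, A[0][2] + B[2][0] = 4 + 2 = 6) = -2 (attained at k = 0)
  C[0][1] = min over k of (A[0][0] + B[0][1] = -5 + -3 = -8, A[0][1] + B[1][1] = 5 + -4 = 1, A[0][2] + B[2][1] = 4 + 1 = 5) = -8 (attained at k = 0)
  C[0][2] = min over k of (A[0][0] + B[0][2] = -5 + -3 = -8, A[0][1] + B[1][2] = 5 + -3 = 2, A[0][2] + B[2][2] = 4 + -3 = 1) = -8 (attained at k = 0)
  C[1][0] = min over k of (A[1][0] + B[0][0] = -1 + 3 = 2, A[1][1] + B[1][0] = 8 + 10 = 18, A[1][2] + B[2][0] = 10 + 2 = 12) = 2 (attained at k = 0)
  C[1][1] = min over k of (A[1][0] + B[0][1] = -1 + -3 = -4, A[1][1] + B[1][1] = 8 + -4 = 4, A[1][2] + B[2][1] = 10 + 1 = 11) = -4 (attained at k = 0)
  C[1][2] = min over k of (A[1][0] + B[0][2] = -1 + -3 = -4, A[1][1] + B[1][2] = 8 + -3 = 5, A[1][2] + B[2][2] = 10 + -3 = 7) = -4 (attained at k = 0)
  C[2][0] = min over k of (A[2][0] + B[0][0] = -1 + 3 = 2, A[2][1] + B[1][0] = 9 + 10 = 19, A[2][2] + B[2][0] = 10 + 2 = 12) = 2 (attained at k = 0)
  C[2][1] = min over k of (A[2][0] + B[0][1] = -1 + -3 = -4, A[2][1] + B[1][1] = 9 + -4 = 5, A[2][2] + B[2][1] = 10 + 1 = 11) = -4 (attained at k = 0)
  C[2][2] = min over k of (A[2][0] + B[0][2] = -1 + -3 = -4, A[2][1] + B[1][2] = 9 + -3 = 6, A[2][2] + B[2][2] = 10 + -3 = 7) = -4 (attained at k = 0)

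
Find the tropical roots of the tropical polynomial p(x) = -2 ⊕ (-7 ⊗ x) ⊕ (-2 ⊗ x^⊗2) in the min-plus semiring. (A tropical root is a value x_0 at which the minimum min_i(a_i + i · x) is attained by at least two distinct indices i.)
Roots: {-5, 5}

Each tropical root is a break point of the lower envelope of the lines y = a_i + i · x (there are 3 lines, with slopes 0, 1, ..., 2). Only the lines that attain the minimum somewhere contribute to roots; other lines are dominated. Here the surviving (envelope) indices are i = 2, i = 1, i = 0.
Intersections between consecutive envelope lines give the roots: for adjacent envelope indices i < j the intersection is x = (a_i − a_j) / (j − i). Reading off the sorted break points: {-5, 5}.
Verification: at each break x_0, at least two indices attain the minimum of min_i(a_i + i · x_0).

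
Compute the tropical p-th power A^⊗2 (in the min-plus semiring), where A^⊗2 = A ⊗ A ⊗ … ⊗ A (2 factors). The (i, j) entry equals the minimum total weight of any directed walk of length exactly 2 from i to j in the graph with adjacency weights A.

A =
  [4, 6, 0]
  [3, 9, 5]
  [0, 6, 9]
A^⊗2 =
  [0, 6, 4]
  [5, 9, 3]
  [4, 6, 0]

Each entry (A^⊗2)_ij equals the minimum over all length-2 walks i = v_0 → v_1 → … → v_2 = j of Σ_t A[v_t][v_{t+1}]. For example, for (i, j) = (0, 2) we minimise over 3 possible intermediate vertex sequences; the minimum is 4, attained along the walk 0 → 0 → 2.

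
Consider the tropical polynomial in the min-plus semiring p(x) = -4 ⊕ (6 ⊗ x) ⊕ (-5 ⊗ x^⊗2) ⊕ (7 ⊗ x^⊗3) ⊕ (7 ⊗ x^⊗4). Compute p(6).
p(6) = -4

A tropical monomial a ⊗ x^⊗i evaluates to a + i · x. Evaluating each term at x = 6:
  Term 0 contributes -4 + 0 · 6 = -4
  Term 1 contributes 6 + 1 · 6 = 12
  Term 2 contributes -5 + 2 · 6 = 7
  Term 3 contributes 7 + 3 · 6 = 25
  Term 4 contributes 7 + 4 · 6 = 31
p(6) = ⊕ of these = min[-4, 12, 7, 25, 31] = -4.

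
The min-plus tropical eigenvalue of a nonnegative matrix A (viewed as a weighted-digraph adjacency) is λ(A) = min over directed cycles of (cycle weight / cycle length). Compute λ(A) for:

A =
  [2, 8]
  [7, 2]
λ(A) = 2

Enumerate directed cycles and compute their means (weight / length). Sample:
  cycle 0 → 0: weight = 2, length = 1, mean = 2/1 ≈ 2.000
  cycle 1 → 1: weight = 2, length = 1, mean = 2/1 ≈ 2.000
  cycle 0 → 1 → 0: weight = 15, length = 2, mean = 15/2 ≈ 7.500
  cycle 1 → 0 → 1: weight = 15, length = 2, mean = 15/2 ≈ 7.500
Minimum mean = 2.000, attained e.g. along the cycle 0 → 0 with weight 2 and length 1. So λ(A) = 2/1 = 2.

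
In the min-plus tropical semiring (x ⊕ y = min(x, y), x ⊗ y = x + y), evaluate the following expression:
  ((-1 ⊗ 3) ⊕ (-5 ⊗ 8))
((-1 ⊗ 3) ⊕ (-5 ⊗ 8)) = 2

Expand innermost to outermost. Recall ⊕ takes the minimum of its arguments and ⊗ takes their sum. Working out the expression ((-1 ⊗ 3) ⊕ (-5 ⊗ 8)) gives 2.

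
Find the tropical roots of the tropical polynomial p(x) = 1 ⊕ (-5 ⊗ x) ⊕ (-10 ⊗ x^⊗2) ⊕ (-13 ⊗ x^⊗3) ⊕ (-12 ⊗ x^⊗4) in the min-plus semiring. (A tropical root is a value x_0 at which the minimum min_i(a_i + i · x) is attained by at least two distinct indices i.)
Roots: {-1, 3, 5, 6}

Each tropical root is a break point of the lower envelope of the lines y = a_i + i · x (there are 5 lines, with slopes 0, 1, ..., 4). Only the lines that attain the minimum somewhere contribute to roots; other lines are dominated. Here the surviving (envelope) indices are i = 4, i = 3, i = 2, i = 1, i = 0.
Intersections between consecutive envelope lines give the roots: for adjacent envelope indices i < j the intersection is x = (a_i − a_j) / (j − i). Reading off the sorted break points: {-1, 3, 5, 6}.
Verification: at each break x_0, at least two indices attain the minimum of min_i(a_i + i · x_0).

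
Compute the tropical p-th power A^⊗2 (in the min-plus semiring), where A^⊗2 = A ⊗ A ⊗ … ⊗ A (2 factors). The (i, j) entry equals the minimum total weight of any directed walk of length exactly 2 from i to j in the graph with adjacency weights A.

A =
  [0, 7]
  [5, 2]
A^⊗2 =
  [0, 7]
  [5, 4]

Each entry (A^⊗2)_ij equals the minimum over all length-2 walks i = v_0 → v_1 → … → v_2 = j of Σ_t A[v_t][v_{t+1}]. For example, for (i, j) = (0, 1) we minimise over 2 possible intermediate vertex sequences; the minimum is 7, attained along the walk 0 → 0 → 1.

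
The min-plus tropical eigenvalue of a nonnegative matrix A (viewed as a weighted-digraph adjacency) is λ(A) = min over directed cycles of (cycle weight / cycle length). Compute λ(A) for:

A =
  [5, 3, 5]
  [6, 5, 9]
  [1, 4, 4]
λ(A) = 3

Enumerate directed cycles and compute their means (weight / length). Sample:
  cycle 0 → 0: weight = 5, length = 1, mean = 5/1 ≈ 5.000
  cycle 1 → 1: weight = 5, length = 1, mean = 5/1 ≈ 5.000
  cycle 2 → 2: weight = 4, length = 1, mean = 4/1 ≈ 4.000
  cycle 0 → 1 → 0: weight = 9, length = 2, mean = 9/2 ≈ 4.500
  cycle 0 → 2 → 0: weight = 6, length = 2, mean = 6/2 ≈ 3.000
  cycle 1 → 0 → 1: weight = 9, length = 2, mean = 9/2 ≈ 4.500
Minimum mean = 3.000, attained e.g. along the cycle 0 → 2 → 0 with weight 6 and length 2. So λ(A) = 6/2 = 3.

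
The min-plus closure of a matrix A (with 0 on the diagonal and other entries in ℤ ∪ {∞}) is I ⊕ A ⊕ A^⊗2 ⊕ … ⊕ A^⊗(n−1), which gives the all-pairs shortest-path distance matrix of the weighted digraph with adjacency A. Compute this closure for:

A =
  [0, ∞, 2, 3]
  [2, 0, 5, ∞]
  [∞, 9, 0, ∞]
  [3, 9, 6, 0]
Closure =
  [0, 11, 2, 3]
  [2, 0, 4, 5]
  [11, 9, 0, 14]
  [3, 9, 5, 0]

This is the Floyd-Warshall all-pairs shortest-path computation. For each intermediate vertex k = 0, 1, …, 3, update dist[i][j] ← min(dist[i][j], dist[i][k] + dist[k][j]). The final matrix gives, for each (i, j), the minimum total weight of any directed path from i to j (possibly empty when i = j).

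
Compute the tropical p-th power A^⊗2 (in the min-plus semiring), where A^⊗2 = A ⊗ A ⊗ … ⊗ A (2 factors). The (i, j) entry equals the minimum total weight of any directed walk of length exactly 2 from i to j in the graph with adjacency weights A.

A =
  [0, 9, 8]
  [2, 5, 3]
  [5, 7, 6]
A^⊗2 =
  [0, 9, 8]
  [2, 10, 8]
  [5, 12, 10]

Each entry (A^⊗2)_ij equals the minimum over all length-2 walks i = v_0 → v_1 → … → v_2 = j of Σ_t A[v_t][v_{t+1}]. For example, for (i, j) = (0, 2) we minimise over 3 possible intermediate vertex sequences; the minimum is 8, attained along the walk 0 → 0 → 2.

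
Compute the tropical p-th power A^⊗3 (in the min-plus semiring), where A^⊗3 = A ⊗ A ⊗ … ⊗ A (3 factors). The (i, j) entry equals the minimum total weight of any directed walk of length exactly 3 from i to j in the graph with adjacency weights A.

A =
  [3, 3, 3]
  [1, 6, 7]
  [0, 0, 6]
A^⊗3 =
  [4, 6, 6]
  [4, 4, 7]
  [3, 3, 4]

Each entry (A^⊗3)_ij equals the minimum over all length-3 walks i = v_0 → v_1 → … → v_3 = j of Σ_t A[v_t][v_{t+1}]. For example, for (i, j) = (0, 2) we minimise over 9 possible intermediate vertex sequences; the minimum is 6, attained along the walk 0 → 2 → 0 → 2.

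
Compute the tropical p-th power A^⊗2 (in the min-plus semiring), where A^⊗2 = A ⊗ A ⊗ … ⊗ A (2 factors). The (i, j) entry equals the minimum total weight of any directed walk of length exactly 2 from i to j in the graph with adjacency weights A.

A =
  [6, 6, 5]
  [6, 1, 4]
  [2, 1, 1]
A^⊗2 =
  [7, 6, 6]
  [6, 2, 5]
  [3, 2, 2]

Each entry (A^⊗2)_ij equals the minimum over all length-2 walks i = v_0 → v_1 → … → v_2 = j of Σ_t A[v_t][v_{t+1}]. For example, for (i, j) = (0, 2) we minimise over 3 possible intermediate vertex sequences; the minimum is 6, attained along the walk 0 → 2 → 2.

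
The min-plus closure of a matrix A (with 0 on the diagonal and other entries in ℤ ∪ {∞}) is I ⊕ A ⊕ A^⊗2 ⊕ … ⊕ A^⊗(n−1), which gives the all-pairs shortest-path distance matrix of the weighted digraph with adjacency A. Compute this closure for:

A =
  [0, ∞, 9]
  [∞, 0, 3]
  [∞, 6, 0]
Closure =
  [0, 15, 9]
  [∞, 0, 3]
  [∞, 6, 0]

This is the Floyd-Warshall all-pairs shortest-path computation. For each intermediate vertex k = 0, 1, …, 2, update dist[i][j] ← min(dist[i][j], dist[i][k] + dist[k][j]). The final matrix gives, for each (i, j), the minimum total weight of any directed path from i to j (possibly empty when i = j).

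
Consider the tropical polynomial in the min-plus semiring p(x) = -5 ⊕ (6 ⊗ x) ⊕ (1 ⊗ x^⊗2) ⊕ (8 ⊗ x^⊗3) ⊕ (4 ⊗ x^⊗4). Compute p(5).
p(5) = -5

A tropical monomial a ⊗ x^⊗i evaluates to a + i · x. Evaluating each term at x = 5:
  Term 0 contributes -5 + 0 · 5 = -5
  Term 1 contributes 6 + 1 · 5 = 11
  Term 2 contributes 1 + 2 · 5 = 11
  Term 3 contributes 8 + 3 · 5 = 23
  Term 4 contributes 4 + 4 · 5 = 24
p(5) = ⊕ of these = min[-5, 11, 11, 23, 24] = -5.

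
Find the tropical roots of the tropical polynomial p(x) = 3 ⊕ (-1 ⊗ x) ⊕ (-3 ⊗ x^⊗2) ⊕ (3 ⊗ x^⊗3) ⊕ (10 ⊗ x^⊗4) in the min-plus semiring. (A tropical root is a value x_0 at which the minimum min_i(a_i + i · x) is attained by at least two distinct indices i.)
Roots: {-7, -6, 2, 4}

Each tropical root is a break point of the lower envelope of the lines y = a_i + i · x (there are 5 lines, with slopes 0, 1, ..., 4). Only the lines that attain the minimum somewhere contribute to roots; other lines are dominated. Here the surviving (envelope) indices are i = 4, i = 3, i = 2, i = 1, i = 0.
Intersections between consecutive envelope lines give the roots: for adjacent envelope indices i < j the intersection is x = (a_i − a_j) / (j − i). Reading off the sorted break points: {-7, -6, 2, 4}.
Verification: at each break x_0, at least two indices attain the minimum of min_i(a_i + i · x_0).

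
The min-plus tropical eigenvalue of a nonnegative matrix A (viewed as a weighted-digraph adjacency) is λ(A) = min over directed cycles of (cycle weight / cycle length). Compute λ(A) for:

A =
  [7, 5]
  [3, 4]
λ(A) = 4

Enumerate directed cycles and compute their means (weight / length). Sample:
  cycle 0 → 0: weight = 7, length = 1, mean = 7/1 ≈ 7.000
  cycle 1 → 1: weight = 4, length = 1, mean = 4/1 ≈ 4.000
  cycle 0 → 1 → 0: weight = 8, length = 2, mean = 8/2 ≈ 4.000
  cycle 1 → 0 → 1: weight = 8, length = 2, mean = 8/2 ≈ 4.000
Minimum mean = 4.000, attained e.g. along the cycle 1 → 1 with weight 4 and length 1. So λ(A) = 4/1 = 4.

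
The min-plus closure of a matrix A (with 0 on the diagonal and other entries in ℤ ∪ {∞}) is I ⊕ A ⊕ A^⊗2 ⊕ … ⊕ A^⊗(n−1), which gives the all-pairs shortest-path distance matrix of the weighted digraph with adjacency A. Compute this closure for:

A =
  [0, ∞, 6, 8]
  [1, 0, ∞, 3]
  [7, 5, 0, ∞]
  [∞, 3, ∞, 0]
Closure =
  [0, 11, 6, 8]
  [1, 0, 7, 3]
  [6, 5, 0, 8]
  [4, 3, 10, 0]

This is the Floyd-Warshall all-pairs shortest-path computation. For each intermediate vertex k = 0, 1, …, 3, update dist[i][j] ← min(dist[i][j], dist[i][k] + dist[k][j]). The final matrix gives, for each (i, j), the minimum total weight of any directed path from i to j (possibly empty when i = j).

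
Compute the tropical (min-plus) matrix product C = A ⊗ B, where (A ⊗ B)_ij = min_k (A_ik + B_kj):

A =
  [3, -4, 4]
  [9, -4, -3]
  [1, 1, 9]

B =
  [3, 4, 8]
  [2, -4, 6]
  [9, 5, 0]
A ⊗ B =
  [-2, -8, 2]
  [-2, -8, -3]
  [3, -3, 7]

Apply the min-plus product entry-by-entry:
  C[0][0] = min over k of (A[0][0] + B[0][0] = 3 + 3 = 6, A[0][1] + B[1][0] = -4 + 2 = -2, A[0][2] + B[2][0] = 4 + 9 = 13) = -2 (attained at k = 1)
  C[0][1] = min over k of (A[0][0] + B[0][1] = 3 + 4 = 7, A[0][1] + B[1][1] = -4 + -4 = -8, A[0][2] + B[2][1] = 4 + 5 = 9) = -8 (attained at k = 1)
  C[0][2] = min over k of (A[0][0] + B[0][2] = 3 + 8 = 11, A[0][1] + B[1][2] = -4 + 6 = 2, A[0][2] + B[2][2] = 4 + 0 = 4) = 2 (attained at k = 1)
  C[1][0] = min over k of (A[1][0] + B[0][0] = 9 + 3 = 12, A[1][1] + B[1][0] = -4 + 2 = -2, A[1][2] + B[2][0] = -3 + 9 = 6) = -2 (attained at k = 1)
  C[1][1] = min over k of (A[1][0] + B[0][1] = 9 + 4 = 13, A[1][1] + B[1][1] = -4 + -4 = -8, A[1][2] + B[2][1] = -3 + 5 = 2) = -8 (attained at k = 1)
  C[1][2] = min over k of (A[1][0] + B[0][2] = 9 + 8 = 17, A[1][1] + B[1][2] = -4 + 6 = 2, A[1][2] + B[2][2] = -3 + 0 = -3) = -3 (attained at k = 2)
  C[2][0] = min over k of (A[2][0] + B[0][0] = 1 + 3 = 4, A[2][1] + B[1][0] = 1 + 2 = 3, A[2][2] + B[2][0] = 9 + 9 = 18) = 3 (attained at k = 1)
  C[2][1] = min over k of (A[2][0] + B[0][1] = 1 + 4 = 5, A[2][1] + B[1][1] = 1 + -4 = -3, A[2][2] + B[2][1] = 9 + 5 = 14) = -3 (attained at k = 1)
  C[2][2] = min over k of (A[2][0] + B[0][2] = 1 + 8 = 9, A[2][1] + B[1][2] = 1 + 6 = 7, A[2][2] + B[2][2] = 9 + 0 = 9) = 7 (attained at k = 1)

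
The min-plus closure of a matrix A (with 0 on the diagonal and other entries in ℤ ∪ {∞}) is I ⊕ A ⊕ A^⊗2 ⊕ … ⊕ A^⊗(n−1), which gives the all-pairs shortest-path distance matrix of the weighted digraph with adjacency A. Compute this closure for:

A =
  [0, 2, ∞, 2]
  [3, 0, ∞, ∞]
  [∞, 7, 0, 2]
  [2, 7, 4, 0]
Closure =
  [0, 2, 6, 2]
  [3, 0, 9, 5]
  [4, 6, 0, 2]
  [2, 4, 4, 0]

This is the Floyd-Warshall all-pairs shortest-path computation. For each intermediate vertex k = 0, 1, …, 3, update dist[i][j] ← min(dist[i][j], dist[i][k] + dist[k][j]). The final matrix gives, for each (i, j), the minimum total weight of any directed path from i to j (possibly empty when i = j).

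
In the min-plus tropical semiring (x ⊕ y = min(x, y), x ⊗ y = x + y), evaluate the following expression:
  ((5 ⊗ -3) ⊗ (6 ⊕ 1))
((5 ⊗ -3) ⊗ (6 ⊕ 1)) = 3

Expand innermost to outermost. Recall ⊕ takes the minimum of its arguments and ⊗ takes their sum. Working out the expression ((5 ⊗ -3) ⊗ (6 ⊕ 1)) gives 3.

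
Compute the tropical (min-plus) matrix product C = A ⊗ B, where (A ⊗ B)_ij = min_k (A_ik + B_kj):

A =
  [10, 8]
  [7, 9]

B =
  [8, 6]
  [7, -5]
A ⊗ B =
  [15, 3]
  [15, 4]

Apply the min-plus product entry-by-entry:
  C[0][0] = min over k of (A[0][0] + B[0][0] = 10 + 8 = 18, A[0][1] + B[1][0] = 8 + 7 = 15) = 15 (attained at k = 1)
  C[0][1] = min over k of (A[0][0] + B[0][1] = 10 + 6 = 16, A[0][1] + B[1][1] = 8 + -5 = 3) = 3 (attained at k = 1)
  C[1][0] = min over k of (A[1][0] + B[0][0] = 7 + 8 = 15, A[1][1] + B[1][0] = 9 + 7 = 16) = 15 (attained at k = 0)
  C[1][1] = min over k of (A[1][0] + B[0][1] = 7 + 6 = 13, A[1][1] + B[1][1] = 9 + -5 = 4) = 4 (attained at k = 1)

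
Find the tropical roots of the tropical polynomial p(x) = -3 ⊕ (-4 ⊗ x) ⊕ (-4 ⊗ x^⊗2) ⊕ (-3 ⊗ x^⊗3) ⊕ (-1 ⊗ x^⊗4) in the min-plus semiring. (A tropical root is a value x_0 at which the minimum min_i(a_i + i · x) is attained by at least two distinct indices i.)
Roots: {-2, -1, 0, 1}

Each tropical root is a break point of the lower envelope of the lines y = a_i + i · x (there are 5 lines, with slopes 0, 1, ..., 4). Only the lines that attain the minimum somewhere contribute to roots; other lines are dominated. Here the surviving (envelope) indices are i = 4, i = 3, i = 2, i = 1, i = 0.
Intersections between consecutive envelope lines give the roots: for adjacent envelope indices i < j the intersection is x = (a_i − a_j) / (j − i). Reading off the sorted break points: {-2, -1, 0, 1}.
Verification: at each break x_0, at least two indices attain the minimum of min_i(a_i + i · x_0).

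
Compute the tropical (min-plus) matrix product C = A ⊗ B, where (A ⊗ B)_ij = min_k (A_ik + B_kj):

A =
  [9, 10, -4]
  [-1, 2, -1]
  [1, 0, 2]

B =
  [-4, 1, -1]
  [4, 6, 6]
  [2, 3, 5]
A ⊗ B =
  [-2, -1, 1]
  [-5, 0, -2]
  [-3, 2, 0]

Apply the min-plus product entry-by-entry:
  C[0][0] = min over k of (A[0][0] + B[0][0] = 9 + -4 = 5, A[0][1] + B[1][0] = 10 + 4 = 14, A[0][2] + B[2][0] = -4 + 2 = -2) = -2 (attained at k = 2)
  C[0][1] = min over k of (A[0][0] + B[0][1] = 9 + 1 = 10, A[0][1] + B[1][1] = 10 + 6 = 16, A[0][2] + B[2][1] = -4 + 3 = -1) = -1 (attained at k = 2)
  C[0][2] = min over k of (A[0][0] + B[0][2] = 9 + -1 = 8, A[0][1] + B[1][2] = 10 + 6 = 16, A[0][2] + B[2][2] = -4 + 5 = 1) = 1 (attained at k = 2)
  C[1][0] = min over k of (A[1][0] + B[0][0] = -1 + -4 = -5, A[1][1] + B[1][0] = 2 + 4 = 6, A[1][2] + B[2][0] = -1 + 2 = 1) = -5 (attained at k = 0)
  C[1][1] = min over k of (A[1][0] + B[0][1] = -1 + 1 = 0, A[1][1] + B[1][1] = 2 + 6 = 8, A[1][2] + B[2][1] = -1 + 3 = 2) = 0 (attained at k = 0)
  C[1][2] = min over k of (A[1][0] + B[0][2] = -1 + -1 = -2, A[1][1] + B[1][2] = 2 + 6 = 8, A[1][2] + B[2][2] = -1 + 5 = 4) = -2 (attained at k = 0)
  C[2][0] = min over k of (A[2][0] + B[0][0] = 1 + -4 = -3, A[2][1] + B[1][0] = 0 + 4 = 4, A[2][2] + B[2][0] = 2 + 2 = 4) = -3 (attained at k = 0)
  C[2][1] = min over k of (A[2][0] + B[0][1] = 1 + 1 = 2, A[2][1] + B[1][1] = 0 + 6 = 6, A[2][2] + B[2][1] = 2 + 3 = 5) = 2 (attained at k = 0)
  C[2][2] = min over k of (A[2][0] + B[0][2] = 1 + -1 = 0, A[2][1] + B[1][2] = 0 + 6 = 6, A[2][2] + B[2][2] = 2 + 5 = 7) = 0 (attained at k = 0)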